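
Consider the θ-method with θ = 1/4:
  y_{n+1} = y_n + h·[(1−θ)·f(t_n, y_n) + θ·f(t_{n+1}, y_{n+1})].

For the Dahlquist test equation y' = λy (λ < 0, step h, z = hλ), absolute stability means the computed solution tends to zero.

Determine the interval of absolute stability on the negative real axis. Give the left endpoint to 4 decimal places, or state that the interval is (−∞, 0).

z∈(-4.0000,0).

With y'=λy (z=hλ):
  y_{n+1} = y_n + z·[3/4·y_n + 1/4·y_{n+1}] ⇒ (1 − 1/4z)y_{n+1} = (1 + 3/4z)y_n
  R(z) = (1 + 3/4z)/(1 − 1/4z).

Boundary: |R(x)|=1, x<0.
x=-1.09: |R|=0.1434
R=−1: 1+3/4x = −1+1/4x ⇒ -1/2x=2 ⇒ x=2/(-1/2)=-4.0000
Confirm numerically:
  x=-3.669: |R|=0.91368 <1
  x=-3.239: |R|=0.78975 <1
  x=-2.702: |R|=0.61265 <1
  x=-2.135: |R|=0.39201 <1
  x=-4.258: |R|=1.06248 >1
  x=-4.222: |R|=1.05400 >1
  x=-4.189: |R|=1.04616 >1
Interval (-4.0000, 0).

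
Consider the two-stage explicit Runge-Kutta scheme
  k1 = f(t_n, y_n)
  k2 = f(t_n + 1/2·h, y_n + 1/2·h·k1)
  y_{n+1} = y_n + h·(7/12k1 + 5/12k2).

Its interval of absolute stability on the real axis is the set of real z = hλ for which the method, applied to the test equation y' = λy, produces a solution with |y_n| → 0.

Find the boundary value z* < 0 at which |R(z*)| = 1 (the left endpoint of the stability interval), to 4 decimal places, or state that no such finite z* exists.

Test eqn y'=λy, z=hλ:
  k1=λy_n ⇒ h·k1=z·y_n;  k2=λ(1+1/2z)y_n ⇒ h·k2=z(1+1/2z)y_n
  y_{n+1}/y_n = 1 + 7/12z + 5/12z(1+1/2z) = 1 + z + 5/24z²
  R(z) = 1 + z + 5/24z².

Boundary: |R(x)|=1, x<0.
x=-0.38: |R|=0.6501
R=1: x+5/24x²=0 ⇒ x=−24/5=-4.8000; min R=1−1/(4·5/24)=-0.2000>−1
Confirm numerically:
  x=-3.982: |R|=0.32140 <1
  x=-2.825: |R|=0.16237 <1
  x=-2.751: |R|=0.17433 <1
  x=-2.533: |R|=0.19631 <1
  x=-5.243: |R|=1.48389 >1
  x=-5.053: |R|=1.26634 >1
  x=-4.879: |R|=1.08030 >1
Interval (-4.8000, 0).

z* = -4.8000.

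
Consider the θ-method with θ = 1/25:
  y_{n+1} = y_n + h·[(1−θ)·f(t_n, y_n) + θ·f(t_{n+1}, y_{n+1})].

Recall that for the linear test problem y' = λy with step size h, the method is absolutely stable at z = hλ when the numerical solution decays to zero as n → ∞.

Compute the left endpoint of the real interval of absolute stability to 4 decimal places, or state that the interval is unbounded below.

z* = -2.1739.

With y'=λy (z=hλ):
  y_{n+1} = y_n + z·[24/25·y_n + 1/25·y_{n+1}] ⇒ (1 − 1/25z)y_{n+1} = (1 + 24/25z)y_n
  so R(z) = (1 + 24/25z)/(1 − 1/25z).

Boundary: |R(x)|=1, x<0.
x=-1.17: |R|=0.1177
R=−1: 1+24/25x = −1+1/25x ⇒ -23/25x=2 ⇒ x=2/(-23/25)=-2.1739
Confirm numerically:
  x=-1.953: |R|=0.81149 <1
  x=-1.662: |R|=0.55840 <1
  x=-1.269: |R|=0.20770 <1
  x=-2.761: |R|=1.48640 >1
  x=-2.638: |R|=1.38621 >1
Interval (-2.1739, 0).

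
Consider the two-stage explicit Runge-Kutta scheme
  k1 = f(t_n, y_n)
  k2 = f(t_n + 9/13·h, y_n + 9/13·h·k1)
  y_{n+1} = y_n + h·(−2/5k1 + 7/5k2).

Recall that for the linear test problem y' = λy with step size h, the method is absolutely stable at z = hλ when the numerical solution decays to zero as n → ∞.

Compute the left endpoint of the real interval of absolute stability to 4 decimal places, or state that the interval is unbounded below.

With y'=λy (z=hλ):
  k1=λy_n ⇒ h·k1=z·y_n;  k2=λ(1+9/13z)y_n ⇒ h·k2=z(1+9/13z)y_n
  y_{n+1}/y_n = 1 − 2/5z + 7/5z(1+9/13z) = 1 + z + 63/65z²
  so R(z) = 1 + z + 63/65z².

Find x<0 with |R(x)|<1.
x=-1.41: |R|=1.5169
R=1: x+63/65x²=0 ⇒ x=−65/63=-1.0317; min R=1−1/(4·63/65)=0.7421>−1
Confirm numerically:
  x=-0.935: |R|=0.91233 <1
  x=-0.556: |R|=0.74362 <1
  x=-0.481: |R|=0.74324 <1
  x=-1.607: |R|=1.89599 >1
  x=-1.454: |R|=1.59507 >1
Interval (-1.0317, 0).

z* = -1.0317.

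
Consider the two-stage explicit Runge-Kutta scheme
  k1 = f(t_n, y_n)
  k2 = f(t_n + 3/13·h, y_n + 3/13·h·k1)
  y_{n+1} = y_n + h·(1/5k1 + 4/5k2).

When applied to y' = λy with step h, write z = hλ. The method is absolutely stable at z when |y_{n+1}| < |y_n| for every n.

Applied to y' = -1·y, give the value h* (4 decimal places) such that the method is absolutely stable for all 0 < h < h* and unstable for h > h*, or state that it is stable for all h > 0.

With y'=λy (z=hλ):
  k1=λy_n ⇒ h·k1=z·y_n;  k2=λ(1+3/13z)y_n ⇒ h·k2=z(1+3/13z)y_n
  y_{n+1}/y_n = 1 + 1/5z + 4/5z(1+3/13z) = 1 + z + 12/65z²
  so R(z) = 1 + z + 12/65z².

Find x<0 with |R(x)|<1.
x=-1.76: |R|=0.1881
R=1: x+12/65x²=0 ⇒ x=−65/12=-5.4167; min R=1−1/(4·12/65)=-0.3542>−1
Confirm numerically:
  x=-4.479: |R|=0.22465 <1
  x=-4.140: |R|=0.02423 <1
  x=-2.956: |R|=0.34284 <1
  x=-5.940: |R|=1.57390 >1
  x=-5.679: |R|=1.27504 >1
  x=-5.658: |R|=1.25209 >1
Stable set (-5.4167, 0).

(-5.4167,0); λ=-1 ⇒ h* = (65/12)/1 = 5.4167.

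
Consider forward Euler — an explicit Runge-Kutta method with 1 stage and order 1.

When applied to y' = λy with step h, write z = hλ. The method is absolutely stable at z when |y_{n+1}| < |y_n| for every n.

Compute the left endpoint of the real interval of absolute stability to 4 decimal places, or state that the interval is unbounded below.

Set f=λy, z=hλ:
  order 1, 1-stage ⇒ R(z)=1+z
  (e.g. R(-0.4)=0.60000, |R|=0.60000)

Need |R(x)|<1, x<0.
x=-0.4: |R|=0.6000
|R(-1.93)|=0.9300 |R(-1.31)|=0.3100 |R(-0.76)|=0.2400
Bisect:
  x_lo=-2.6040 |R|=1.6040  x_hi=-0.2984 |R|=0.7016
  mid=-1.45115 |R|=0.45115 →hi
  mid=-2.02755 |R|=1.02755 →lo
  mid=-1.73935 |R|=0.73935 →hi
  mid=-1.88345 |R|=0.88345 →hi
  mid=-1.95550 |R|=0.95550 →hi
  mid=-1.99153 |R|=0.99153 →hi
  mid=-2.00954 |R|=1.00954 →lo
  mid=-2.00053 |R|=1.00053 →lo
  ...
  [-2.00011,-1.99997] ⇒ x*=-2.0000
So |R|<1 on (-2.0000, 0).

z* = -2.0000.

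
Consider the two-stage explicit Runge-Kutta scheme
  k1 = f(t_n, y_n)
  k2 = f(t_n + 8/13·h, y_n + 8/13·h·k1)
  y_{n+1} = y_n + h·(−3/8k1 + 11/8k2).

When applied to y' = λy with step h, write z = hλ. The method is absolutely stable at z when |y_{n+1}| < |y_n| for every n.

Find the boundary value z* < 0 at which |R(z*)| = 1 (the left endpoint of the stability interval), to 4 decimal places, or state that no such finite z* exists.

On y'=λy, z=hλ:
  k1=λy_n ⇒ h·k1=z·y_n;  k2=λ(1+8/13z)y_n ⇒ h·k2=z(1+8/13z)y_n
  y_{n+1}/y_n = 1 − 3/8z + 11/8z(1+8/13z) = 1 + z + 11/13z²
  so R(z) = 1 + z + 11/13z².

Find x<0 with |R(x)|<1.
x=-0.65: |R|=0.7075
R=1: x+11/13x²=0 ⇒ x=−13/11=-1.1818; min R=1−1/(4·11/13)=0.7045>−1
Confirm numerically:
  x=-0.846: |R|=0.75961 <1
  x=-0.783: |R|=0.73577 <1
  x=-0.725: |R|=0.71976 <1
  x=-0.523: |R|=0.70845 <1
  x=-1.749: |R|=1.83939 >1
  x=-1.743: |R|=1.82766 >1
  x=-1.452: |R|=1.33195 >1
So |R|<1 on (-1.1818, 0).

left endpoint -1.1818.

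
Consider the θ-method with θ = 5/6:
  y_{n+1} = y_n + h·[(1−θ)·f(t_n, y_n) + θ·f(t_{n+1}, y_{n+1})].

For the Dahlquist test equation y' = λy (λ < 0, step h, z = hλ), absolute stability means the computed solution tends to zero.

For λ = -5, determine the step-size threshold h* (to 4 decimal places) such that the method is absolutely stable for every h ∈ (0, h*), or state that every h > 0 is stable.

interval (−∞, 0). Any h>0 works for λ=-5.

With y'=λy (z=hλ):
  y_{n+1} = y_n + z·[1/6·y_n + 5/6·y_{n+1}] ⇒ (1 − 5/6z)y_{n+1} = (1 + 1/6z)y_n
  R(z) = (1 + 1/6z)/(1 − 5/6z).

Find x<0 with |R(x)|<1.
x=-0.94: |R|=0.4729
x=-2: |R|=0.2500
x=-10: |R|=0.0714
x=-100: |R|=0.1858
θ=5/6≥1/2 ⇒ |1+1/6x|<|1−5/6x| ∀x<0 ⇒ interval (−∞,0).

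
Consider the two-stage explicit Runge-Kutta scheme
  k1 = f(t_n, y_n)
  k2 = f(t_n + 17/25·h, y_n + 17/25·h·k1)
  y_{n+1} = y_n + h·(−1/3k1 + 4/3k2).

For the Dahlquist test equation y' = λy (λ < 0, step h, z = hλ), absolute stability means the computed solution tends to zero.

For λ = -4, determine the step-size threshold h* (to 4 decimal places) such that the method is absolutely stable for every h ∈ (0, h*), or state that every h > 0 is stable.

(-1.1029,0); λ=-4 ⇒ h* = (75/68)/4 = 0.2757.

On y'=λy, z=hλ:
  k1=λy_n ⇒ h·k1=z·y_n;  k2=λ(1+17/25z)y_n ⇒ h·k2=z(1+17/25z)y_n
  y_{n+1}/y_n = 1 − 1/3z + 4/3z(1+17/25z) = 1 + z + 68/75z²
  R(z) = 1 + z + 68/75z².

Solve |R(x)|<1 on ℝ⁻.
x=-0.72: |R|=0.7500
R=1: x+68/75x²=0 ⇒ x=−75/68=-1.1029; min R=1−1/(4·68/75)=0.7243>−1
Confirm numerically:
  x=-0.996: |R|=0.90343 <1
  x=-0.981: |R|=0.89154 <1
  x=-0.693: |R|=0.74243 <1
  x=-0.537: |R|=0.72445 <1
  x=-1.691: |R|=1.90160 >1
  x=-1.673: |R|=1.86470 >1
  x=-1.470: |R|=1.48922 >1
So |R|<1 on (-1.1029, 0).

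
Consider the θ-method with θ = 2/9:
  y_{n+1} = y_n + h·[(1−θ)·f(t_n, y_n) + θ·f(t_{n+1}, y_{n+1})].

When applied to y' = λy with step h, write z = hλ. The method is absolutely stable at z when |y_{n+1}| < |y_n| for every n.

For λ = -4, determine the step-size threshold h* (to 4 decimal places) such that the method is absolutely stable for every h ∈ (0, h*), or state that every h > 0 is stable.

(-3.6000,0); λ=-4 ⇒ h* = (18/5)/4 = 0.9000.

With y'=λy (z=hλ):
  y_{n+1} = y_n + z·[7/9·y_n + 2/9·y_{n+1}] ⇒ (1 − 2/9z)y_{n+1} = (1 + 7/9z)y_n
  R(z) = (1 + 7/9z)/(1 − 2/9z).

Find x<0 with |R(x)|<1.
x=-1.57: |R|=0.1639
R=−1: 1+7/9x = −1+2/9x ⇒ -5/9x=2 ⇒ x=2/(-5/9)=-3.6000
Confirm numerically:
  x=-3.249: |R|=0.88676 <1
  x=-2.567: |R|=0.63457 <1
  x=-1.861: |R|=0.31654 <1
  x=-4.043: |R|=1.12964 >1
  x=-4.011: |R|=1.12073 >1
  x=-3.748: |R|=1.04486 >1
Interval (-3.6000, 0).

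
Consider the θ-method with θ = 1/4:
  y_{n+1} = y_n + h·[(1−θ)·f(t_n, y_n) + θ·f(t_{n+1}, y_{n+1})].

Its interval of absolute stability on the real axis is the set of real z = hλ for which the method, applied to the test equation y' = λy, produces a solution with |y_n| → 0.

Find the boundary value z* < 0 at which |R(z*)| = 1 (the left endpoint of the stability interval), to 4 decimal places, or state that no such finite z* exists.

Set f=λy, z=hλ:
  y_{n+1} = y_n + z·[3/4·y_n + 1/4·y_{n+1}] ⇒ (1 − 1/4z)y_{n+1} = (1 + 3/4z)y_n
  so R(z) = (1 + 3/4z)/(1 − 1/4z).

Find x<0 with |R(x)|<1.
x=-0.48: |R|=0.5714
R=−1: 1+3/4x = −1+1/4x ⇒ -1/2x=2 ⇒ x=2/(-1/2)=-4.0000
Confirm numerically:
  x=-3.225: |R|=0.78547 <1
  x=-3.052: |R|=0.73114 <1
  x=-2.014: |R|=0.33954 <1
  x=-4.450: |R|=1.10651 >1
  x=-4.405: |R|=1.09637 >1
  x=-4.071: |R|=1.01759 >1
Interval (-4.0000, 0).

z* = -4.0000.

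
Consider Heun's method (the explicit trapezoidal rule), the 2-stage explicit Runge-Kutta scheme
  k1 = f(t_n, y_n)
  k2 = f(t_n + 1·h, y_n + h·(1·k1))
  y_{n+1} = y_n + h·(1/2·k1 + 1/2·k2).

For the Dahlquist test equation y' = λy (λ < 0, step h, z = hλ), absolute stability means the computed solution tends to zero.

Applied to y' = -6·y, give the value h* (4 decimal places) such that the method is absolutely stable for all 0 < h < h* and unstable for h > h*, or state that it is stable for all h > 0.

On y'=λy, z=hλ:
  order 2, 2-stage ⇒ R(z)=1+z+z^2/2
  (e.g. R(-1)=0.50000, |R|=0.50000)

Find x<0 with |R(x)|<1.
x=-1: |R|=0.5000
|R(-1.31)|=0.5481 |R(-1.24)|=0.5288 |R(-0.94)|=0.5018
Bisect:
  x_lo=-2.4164 |R|=1.5031  x_hi=-0.0977 |R|=0.9071
  mid=-1.25704 |R|=0.53303 →hi
  mid=-1.83670 |R|=0.85004 →hi
  mid=-2.12654 |R|=1.13454 →lo
  mid=-1.98162 |R|=0.98179 →hi
  mid=-2.05408 |R|=1.05554 →lo
  mid=-2.01785 |R|=1.01801 →lo
  mid=-1.99974 |R|=0.99974 →hi
  mid=-2.00879 |R|=1.00883 →lo
  ...
  [-2.00002,-1.99988] ⇒ x*=-2.0000
So |R|<1 on (-2.0000, 0).

(-2.0000,0); λ=-6 ⇒ h* = 0.3333.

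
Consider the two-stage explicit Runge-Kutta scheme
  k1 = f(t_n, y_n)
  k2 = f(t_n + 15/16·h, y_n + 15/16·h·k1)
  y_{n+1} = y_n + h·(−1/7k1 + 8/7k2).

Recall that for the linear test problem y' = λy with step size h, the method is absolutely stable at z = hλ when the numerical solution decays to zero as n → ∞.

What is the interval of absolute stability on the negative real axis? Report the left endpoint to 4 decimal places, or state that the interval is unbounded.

z∈(-0.9333,0).

With y'=λy (z=hλ):
  k1=λy_n ⇒ h·k1=z·y_n;  k2=λ(1+15/16z)y_n ⇒ h·k2=z(1+15/16z)y_n
  y_{n+1}/y_n = 1 − 1/7z + 8/7z(1+15/16z) = 1 + z + 15/14z²
  so R(z) = 1 + z + 15/14z².

Need |R(x)|<1, x<0.
x=-0.33: |R|=0.7867
R=1: x+15/14x²=0 ⇒ x=−14/15=-0.9333; min R=1−1/(4·15/14)=0.7667>−1
Confirm numerically:
  x=-0.636: |R|=0.79739 <1
  x=-0.474: |R|=0.76672 <1
  x=-0.460: |R|=0.76671 <1
  x=-1.509: |R|=1.93073 >1
  x=-1.230: |R|=1.39096 >1
Interval (-0.9333, 0).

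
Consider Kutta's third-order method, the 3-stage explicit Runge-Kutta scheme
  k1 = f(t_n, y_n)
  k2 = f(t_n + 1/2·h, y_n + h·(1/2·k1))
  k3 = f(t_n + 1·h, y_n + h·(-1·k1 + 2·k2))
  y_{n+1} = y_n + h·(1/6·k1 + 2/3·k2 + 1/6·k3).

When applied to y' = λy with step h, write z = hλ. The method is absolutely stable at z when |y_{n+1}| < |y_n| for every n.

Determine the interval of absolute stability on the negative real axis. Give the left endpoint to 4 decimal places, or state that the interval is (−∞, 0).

With y'=λy (z=hλ):
  order 3, 3-stage ⇒ R(z)=1+z+z^2/2+z^3/6
  (e.g. R(-0.87)=0.39870, |R|=0.39870)

Solve |R(x)|<1 on ℝ⁻.
x=-0.87: |R|=0.3987
|R(-1.63)|=0.0233 |R(-1.43)|=0.1051 |R(-0.77)|=0.4504
Bisect:
  x_lo=-3.0888 |R|=2.2301  x_hi=-0.1320 |R|=0.8763
  mid=-1.61041 |R|=0.00978 →hi
  mid=-2.34962 |R|=0.75120 →hi
  mid=-2.71923 |R|=1.37322 →lo
  mid=-2.53443 |R|=1.03601 →lo
  mid=-2.44203 |R|=0.88745 →hi
  mid=-2.48823 |R|=0.96014 →hi
  mid=-2.51133 |R|=0.99767 →hi
  mid=-2.52288 |R|=1.01674 →lo
  mid=-2.51710 |R|=1.00718 →lo
  mid=-2.51421 |R|=1.00242 →lo
  ...
  [-2.51277,-2.51259] ⇒ x*=-2.5127
Stable set (-2.5127, 0).

z∈(-2.5127,0).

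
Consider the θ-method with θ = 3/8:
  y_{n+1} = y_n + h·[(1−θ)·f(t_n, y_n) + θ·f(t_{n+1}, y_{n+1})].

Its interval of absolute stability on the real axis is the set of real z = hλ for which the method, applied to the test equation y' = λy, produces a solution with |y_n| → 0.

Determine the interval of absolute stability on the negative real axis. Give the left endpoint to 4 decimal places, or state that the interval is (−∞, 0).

Test eqn y'=λy, z=hλ:
  y_{n+1} = y_n + z·[5/8·y_n + 3/8·y_{n+1}] ⇒ (1 − 3/8z)y_{n+1} = (1 + 5/8z)y_n
  so R(z) = (1 + 5/8z)/(1 − 3/8z).

Find x<0 with |R(x)|<1.
x=-0.95: |R|=0.2995
R=−1: 1+5/8x = −1+3/8x ⇒ -1/4x=2 ⇒ x=2/(-1/4)=-8.0000
Confirm numerically:
  x=-6.781: |R|=0.91398 <1
  x=-6.735: |R|=0.91030 <1
  x=-6.611: |R|=0.90019 <1
  x=-6.294: |R|=0.87307 <1
  x=-8.552: |R|=1.03280 >1
  x=-8.446: |R|=1.02676 >1
  x=-8.220: |R|=1.01347 >1
So |R|<1 on (-8.0000, 0).

z∈(-8.0000,0).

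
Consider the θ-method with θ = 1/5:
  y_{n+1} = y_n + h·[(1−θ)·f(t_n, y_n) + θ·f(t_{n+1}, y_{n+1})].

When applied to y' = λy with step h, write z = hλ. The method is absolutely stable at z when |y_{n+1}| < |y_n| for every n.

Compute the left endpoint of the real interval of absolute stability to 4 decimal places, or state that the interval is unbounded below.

On y'=λy, z=hλ:
  y_{n+1} = y_n + z·[4/5·y_n + 1/5·y_{n+1}] ⇒ (1 − 1/5z)y_{n+1} = (1 + 4/5z)y_n
  ⇒ R(z) = (1 + 4/5z)/(1 − 1/5z).

Need |R(x)|<1, x<0.
x=-0.9: |R|=0.2373
R=−1: 1+4/5x = −1+1/5x ⇒ -3/5x=2 ⇒ x=2/(-3/5)=-3.3333
Confirm numerically:
  x=-2.973: |R|=0.86442 <1
  x=-2.741: |R|=0.77044 <1
  x=-2.197: |R|=0.52633 <1
  x=-3.770: |R|=1.14937 >1
  x=-3.652: |R|=1.11049 >1
  x=-3.465: |R|=1.04666 >1
So |R|<1 on (-3.3333, 0).

left endpoint -3.3333.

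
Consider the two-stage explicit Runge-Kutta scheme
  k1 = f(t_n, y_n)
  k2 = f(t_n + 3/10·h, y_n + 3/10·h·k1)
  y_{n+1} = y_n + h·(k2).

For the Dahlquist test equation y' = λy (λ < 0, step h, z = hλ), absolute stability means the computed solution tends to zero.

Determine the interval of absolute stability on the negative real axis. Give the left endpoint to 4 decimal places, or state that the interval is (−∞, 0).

Test eqn y'=λy, z=hλ:
  k1=λy_n ⇒ h·k1=z·y_n;  k2=λ(1+3/10z)y_n ⇒ h·k2=z(1+3/10z)y_n
  y_{n+1}/y_n = 1 + z(1+3/10z) = 1 + z + 3/10z²
  so R(z) = 1 + z + 3/10z².

Boundary: |R(x)|=1, x<0.
x=-1.56: |R|=0.1701
R=1: x+3/10x²=0 ⇒ x=−10/3=-3.3333; min R=1−1/(4·3/10)=0.1667>−1
Confirm numerically:
  x=-3.242: |R|=0.91117 <1
  x=-2.441: |R|=0.34654 <1
  x=-2.149: |R|=0.23646 <1
  x=-1.406: |R|=0.18705 <1
  x=-3.921: |R|=1.69127 >1
  x=-3.551: |R|=1.23188 >1
Interval (-3.3333, 0).

z∈(-3.3333,0).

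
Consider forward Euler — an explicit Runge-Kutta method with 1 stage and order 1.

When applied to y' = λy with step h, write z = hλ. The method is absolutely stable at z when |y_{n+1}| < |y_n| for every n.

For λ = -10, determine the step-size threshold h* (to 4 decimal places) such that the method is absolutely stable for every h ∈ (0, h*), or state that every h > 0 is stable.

(-2.0000,0); λ=-10 ⇒ h* = 0.2000.

Test eqn y'=λy, z=hλ:
  order 1, 1-stage ⇒ R(z)=1+z
  (e.g. R(-1.57)=-0.57000, |R|=0.57000)

Need |R(x)|<1, x<0.
x=-1.57: |R|=0.5700
|R(-0.97)|=0.0300 |R(-0.83)|=0.1700 |R(-0.63)|=0.3700
Bisect:
  x_lo=-2.6878 |R|=1.6878  x_hi=-0.2102 |R|=0.7898
  mid=-1.44899 |R|=0.44899 →hi
  mid=-2.06839 |R|=1.06839 →lo
  mid=-1.75869 |R|=0.75869 →hi
  mid=-1.91354 |R|=0.91354 →hi
  mid=-1.99097 |R|=0.99097 →hi
  mid=-2.02968 |R|=1.02968 →lo
  mid=-2.01032 |R|=1.01032 →lo
  ...
  [-2.00004,-1.99989] ⇒ x*=-2.0000
Interval (-2.0000, 0).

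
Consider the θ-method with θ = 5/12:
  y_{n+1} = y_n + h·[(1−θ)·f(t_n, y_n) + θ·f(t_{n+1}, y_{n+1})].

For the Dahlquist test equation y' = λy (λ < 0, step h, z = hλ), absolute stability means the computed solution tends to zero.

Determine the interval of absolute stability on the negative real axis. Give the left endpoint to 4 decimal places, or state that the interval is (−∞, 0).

z∈(-12.0000,0).

Test eqn y'=λy, z=hλ:
  y_{n+1} = y_n + z·[7/12·y_n + 5/12·y_{n+1}] ⇒ (1 − 5/12z)y_{n+1} = (1 + 7/12z)y_n
  Hence R(z) = (1 + 7/12z)/(1 − 5/12z).

Find x<0 with |R(x)|<1.
x=-0.88: |R|=0.3561
R=−1: 1+7/12x = −1+5/12x ⇒ -1/6x=2 ⇒ x=2/(-1/6)=-12.0000
Confirm numerically:
  x=-10.818: |R|=0.96423 <1
  x=-8.618: |R|=0.87722 <1
  x=-8.465: |R|=0.86986 <1
  x=-12.545: |R|=1.01459 >1
  x=-12.108: |R|=1.00298 >1
Stable set (-12.0000, 0).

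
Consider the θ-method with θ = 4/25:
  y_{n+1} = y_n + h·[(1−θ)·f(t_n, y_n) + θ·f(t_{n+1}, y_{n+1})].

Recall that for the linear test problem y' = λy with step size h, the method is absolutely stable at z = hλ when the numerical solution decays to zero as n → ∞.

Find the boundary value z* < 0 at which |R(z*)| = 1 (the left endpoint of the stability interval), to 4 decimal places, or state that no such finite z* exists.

z* = -2.9412.

Test eqn y'=λy, z=hλ:
  y_{n+1} = y_n + z·[21/25·y_n + 4/25·y_{n+1}] ⇒ (1 − 4/25z)y_{n+1} = (1 + 21/25z)y_n
  Hence R(z) = (1 + 21/25z)/(1 − 4/25z).

Boundary: |R(x)|=1, x<0.
x=-0.66: |R|=0.4030
R=−1: 1+21/25x = −1+4/25x ⇒ -17/25x=2 ⇒ x=2/(-17/25)=-2.9412
Confirm numerically:
  x=-2.768: |R|=0.91839 <1
  x=-2.643: |R|=0.85750 <1
  x=-1.338: |R|=0.10207 <1
  x=-1.272: |R|=0.05690 <1
  x=-3.538: |R|=1.25914 >1
  x=-2.982: |R|=1.01879 >1
So |R|<1 on (-2.9412, 0).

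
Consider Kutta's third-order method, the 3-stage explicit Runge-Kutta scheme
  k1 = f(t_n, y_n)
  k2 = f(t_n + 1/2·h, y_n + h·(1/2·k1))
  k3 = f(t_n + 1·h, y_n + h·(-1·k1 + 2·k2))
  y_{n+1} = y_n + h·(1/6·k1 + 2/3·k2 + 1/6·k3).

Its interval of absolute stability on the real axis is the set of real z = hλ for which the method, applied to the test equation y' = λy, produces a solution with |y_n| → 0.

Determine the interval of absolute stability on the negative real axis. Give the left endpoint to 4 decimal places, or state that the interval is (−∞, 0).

(-2.5127, 0).

On y'=λy, z=hλ:
  order 3, 3-stage ⇒ R(z)=1+z+z^2/2+z^3/6
  (e.g. R(-1.37)=0.13989, |R|=0.13989)

Find x<0 with |R(x)|<1.
x=-1.37: |R|=0.1399
|R(-2.25)|=0.6172 |R(-1.37)|=0.1399 |R(-0.78)|=0.4451
Bisect:
  x_lo=-3.0903 |R|=2.2339  x_hi=-0.3891 |R|=0.6768
  mid=-1.73965 |R|=0.10394 →hi
  mid=-2.41495 |R|=0.84629 →hi
  mid=-2.75260 |R|=1.44019 →lo
  mid=-2.58378 |R|=1.12067 →lo
  mid=-2.49937 |R|=0.97814 →hi
  mid=-2.54157 |R|=1.04803 →lo
  mid=-2.52047 |R|=1.01275 →lo
  mid=-2.50992 |R|=0.99536 →hi
  ...
  [-2.51289,-2.51272] ⇒ x*=-2.5127
Stable set (-2.5127, 0).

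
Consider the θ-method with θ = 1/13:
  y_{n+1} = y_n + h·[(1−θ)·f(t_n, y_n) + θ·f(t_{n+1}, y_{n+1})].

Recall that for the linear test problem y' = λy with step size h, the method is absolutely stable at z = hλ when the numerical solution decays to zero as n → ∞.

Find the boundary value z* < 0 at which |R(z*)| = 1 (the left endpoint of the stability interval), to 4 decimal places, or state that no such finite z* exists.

On y'=λy, z=hλ:
  y_{n+1} = y_n + z·[12/13·y_n + 1/13·y_{n+1}] ⇒ (1 − 1/13z)y_{n+1} = (1 + 12/13z)y_n
  ⇒ R(z) = (1 + 12/13z)/(1 − 1/13z).

Boundary: |R(x)|=1, x<0.
x=-0.42: |R|=0.5931
R=−1: 1+12/13x = −1+1/13x ⇒ -11/13x=2 ⇒ x=2/(-11/13)=-2.3636
Confirm numerically:
  x=-1.810: |R|=0.58879 <1
  x=-1.667: |R|=0.47753 <1
  x=-1.659: |R|=0.47125 <1
  x=-2.886: |R|=1.36170 >1
  x=-2.540: |R|=1.12484 >1
So |R|<1 on (-2.3636, 0).

left endpoint -2.3636.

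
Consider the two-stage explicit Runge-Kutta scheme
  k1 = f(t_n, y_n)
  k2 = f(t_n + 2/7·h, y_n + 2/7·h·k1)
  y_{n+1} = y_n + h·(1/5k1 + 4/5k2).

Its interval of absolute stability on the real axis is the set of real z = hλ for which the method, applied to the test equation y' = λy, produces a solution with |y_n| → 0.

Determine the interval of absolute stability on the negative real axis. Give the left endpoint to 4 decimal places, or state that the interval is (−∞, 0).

z∈(-4.3750,0).

On y'=λy, z=hλ:
  k1=λy_n ⇒ h·k1=z·y_n;  k2=λ(1+2/7z)y_n ⇒ h·k2=z(1+2/7z)y_n
  y_{n+1}/y_n = 1 + 1/5z + 4/5z(1+2/7z) = 1 + z + 8/35z²
  Hence R(z) = 1 + z + 8/35z².

Solve |R(x)|<1 on ℝ⁻.
x=-1.52: |R|=0.0081
R=1: x+8/35x²=0 ⇒ x=−35/8=-4.3750; min R=1−1/(4·8/35)=-0.0938>−1
Confirm numerically:
  x=-2.927: |R|=0.03125 <1
  x=-2.835: |R|=0.00208 <1
  x=-2.065: |R|=0.09032 <1
  x=-4.806: |R|=1.47346 >1
  x=-4.460: |R|=1.08665 >1
So |R|<1 on (-4.3750, 0).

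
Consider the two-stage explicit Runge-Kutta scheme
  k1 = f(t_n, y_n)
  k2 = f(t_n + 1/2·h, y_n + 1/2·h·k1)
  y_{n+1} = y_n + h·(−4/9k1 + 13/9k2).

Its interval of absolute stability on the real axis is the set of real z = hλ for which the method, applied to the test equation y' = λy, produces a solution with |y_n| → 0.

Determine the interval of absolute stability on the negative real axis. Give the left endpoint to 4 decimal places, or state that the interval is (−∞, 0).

z∈(-1.3846,0).

Set f=λy, z=hλ:
  k1=λy_n ⇒ h·k1=z·y_n;  k2=λ(1+1/2z)y_n ⇒ h·k2=z(1+1/2z)y_n
  y_{n+1}/y_n = 1 − 4/9z + 13/9z(1+1/2z) = 1 + z + 13/18z²
  R(z) = 1 + z + 13/18z².

Boundary: |R(x)|=1, x<0.
x=-0.7: |R|=0.6539
R=1: x+13/18x²=0 ⇒ x=−18/13=-1.3846; min R=1−1/(4·13/18)=0.6538>−1
Confirm numerically:
  x=-1.103: |R|=0.77566 <1
  x=-0.843: |R|=0.67025 <1
  x=-0.830: |R|=0.66754 <1
  x=-0.825: |R|=0.66656 <1
  x=-1.901: |R|=1.70897 >1
  x=-1.850: |R|=1.62181 >1
  x=-1.486: |R|=1.10881 >1
Stable set (-1.3846, 0).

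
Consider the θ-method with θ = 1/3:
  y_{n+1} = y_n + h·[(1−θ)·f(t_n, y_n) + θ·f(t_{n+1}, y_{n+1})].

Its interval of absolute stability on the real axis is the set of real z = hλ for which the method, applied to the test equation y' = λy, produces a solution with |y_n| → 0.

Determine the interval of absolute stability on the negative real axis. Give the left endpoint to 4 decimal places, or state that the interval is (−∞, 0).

With y'=λy (z=hλ):
  y_{n+1} = y_n + z·[2/3·y_n + 1/3·y_{n+1}] ⇒ (1 − 1/3z)y_{n+1} = (1 + 2/3z)y_n
  so R(z) = (1 + 2/3z)/(1 − 1/3z).

Need |R(x)|<1, x<0.
x=-1.55: |R|=0.0220
R=−1: 1+2/3x = −1+1/3x ⇒ -1/3x=2 ⇒ x=2/(-1/3)=-6.0000
Confirm numerically:
  x=-5.211: |R|=0.90391 <1
  x=-4.271: |R|=0.76221 <1
  x=-2.463: |R|=0.35255 <1
  x=-6.533: |R|=1.05591 >1
  x=-6.184: |R|=1.02003 >1
Interval (-6.0000, 0).

z∈(-6.0000,0).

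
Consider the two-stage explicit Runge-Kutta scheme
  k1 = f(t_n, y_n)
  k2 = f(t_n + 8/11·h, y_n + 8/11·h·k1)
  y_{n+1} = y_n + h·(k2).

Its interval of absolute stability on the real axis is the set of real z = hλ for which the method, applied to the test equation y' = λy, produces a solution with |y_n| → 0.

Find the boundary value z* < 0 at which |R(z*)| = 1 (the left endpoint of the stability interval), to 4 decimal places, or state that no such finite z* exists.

z* = -1.3750.

With y'=λy (z=hλ):
  k1=λy_n ⇒ h·k1=z·y_n;  k2=λ(1+8/11z)y_n ⇒ h·k2=z(1+8/11z)y_n
  y_{n+1}/y_n = 1 + z(1+8/11z) = 1 + z + 8/11z²
  so R(z) = 1 + z + 8/11z².

Solve |R(x)|<1 on ℝ⁻.
x=-0.48: |R|=0.6876
R=1: x+8/11x²=0 ⇒ x=−11/8=-1.3750; min R=1−1/(4·8/11)=0.6562>−1
Confirm numerically:
  x=-1.039: |R|=0.74611 <1
  x=-0.858: |R|=0.67739 <1
  x=-0.645: |R|=0.65756 <1
  x=-1.958: |R|=1.83019 >1
  x=-1.699: |R|=1.40035 >1
  x=-1.546: |R|=1.19227 >1
Stable set (-1.3750, 0).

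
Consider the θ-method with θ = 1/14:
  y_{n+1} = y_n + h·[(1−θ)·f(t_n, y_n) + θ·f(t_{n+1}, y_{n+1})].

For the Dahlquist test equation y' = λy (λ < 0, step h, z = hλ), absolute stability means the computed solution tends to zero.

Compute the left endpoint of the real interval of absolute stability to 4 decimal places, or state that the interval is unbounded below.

Test eqn y'=λy, z=hλ:
  y_{n+1} = y_n + z·[13/14·y_n + 1/14·y_{n+1}] ⇒ (1 − 1/14z)y_{n+1} = (1 + 13/14z)y_n
  R(z) = (1 + 13/14z)/(1 − 1/14z).

Find x<0 with |R(x)|<1.
x=-0.93: |R|=0.1279
R=−1: 1+13/14x = −1+1/14x ⇒ -6/7x=2 ⇒ x=2/(-6/7)=-2.3333
Confirm numerically:
  x=-1.959: |R|=0.71853 <1
  x=-1.478: |R|=0.33687 <1
  x=-1.381: |R|=0.25701 <1
  x=-2.800: |R|=1.33333 >1
  x=-2.769: |R|=1.31177 >1
  x=-2.534: |R|=1.14564 >1
Stable set (-2.3333, 0).

left endpoint -2.3333.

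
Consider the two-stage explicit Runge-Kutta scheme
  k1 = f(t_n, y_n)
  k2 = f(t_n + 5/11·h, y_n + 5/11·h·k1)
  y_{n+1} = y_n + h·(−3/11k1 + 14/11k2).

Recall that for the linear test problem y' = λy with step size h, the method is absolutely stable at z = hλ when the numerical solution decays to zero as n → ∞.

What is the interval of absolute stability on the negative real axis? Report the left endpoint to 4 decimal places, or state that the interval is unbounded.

(-1.7286, 0).

Test eqn y'=λy, z=hλ:
  k1=λy_n ⇒ h·k1=z·y_n;  k2=λ(1+5/11z)y_n ⇒ h·k2=z(1+5/11z)y_n
  y_{n+1}/y_n = 1 − 3/11z + 14/11z(1+5/11z) = 1 + z + 70/121z²
  so R(z) = 1 + z + 70/121z².

Boundary: |R(x)|=1, x<0.
x=-1.79: |R|=1.0636
R=1: x+70/121x²=0 ⇒ x=−121/70=-1.7286; min R=1−1/(4·70/121)=0.5679>−1
Confirm numerically:
  x=-1.539: |R|=0.83122 <1
  x=-1.106: |R|=0.60166 <1
  x=-1.037: |R|=0.58511 <1
  x=-0.941: |R|=0.57126 <1
  x=-2.281: |R|=1.72898 >1
  x=-1.838: |R|=1.11636 >1
  x=-1.749: |R|=1.02067 >1
Interval (-1.7286, 0).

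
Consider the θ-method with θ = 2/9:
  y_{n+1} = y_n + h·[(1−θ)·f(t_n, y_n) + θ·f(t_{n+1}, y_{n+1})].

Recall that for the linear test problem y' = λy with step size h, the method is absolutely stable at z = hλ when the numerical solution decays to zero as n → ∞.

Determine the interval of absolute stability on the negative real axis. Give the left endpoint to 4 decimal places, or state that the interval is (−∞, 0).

(-3.6000, 0).

On y'=λy, z=hλ:
  y_{n+1} = y_n + z·[7/9·y_n + 2/9·y_{n+1}] ⇒ (1 − 2/9z)y_{n+1} = (1 + 7/9z)y_n
  R(z) = (1 + 7/9z)/(1 − 2/9z).

Boundary: |R(x)|=1, x<0.
x=-1.71: |R|=0.2391
R=−1: 1+7/9x = −1+2/9x ⇒ -5/9x=2 ⇒ x=2/(-5/9)=-3.6000
Confirm numerically:
  x=-2.778: |R|=0.71764 <1
  x=-2.532: |R|=0.62031 <1
  x=-2.235: |R|=0.49332 <1
  x=-1.947: |R|=0.35900 <1
  x=-3.868: |R|=1.08007 >1
  x=-3.729: |R|=1.03919 >1
Stable set (-3.6000, 0).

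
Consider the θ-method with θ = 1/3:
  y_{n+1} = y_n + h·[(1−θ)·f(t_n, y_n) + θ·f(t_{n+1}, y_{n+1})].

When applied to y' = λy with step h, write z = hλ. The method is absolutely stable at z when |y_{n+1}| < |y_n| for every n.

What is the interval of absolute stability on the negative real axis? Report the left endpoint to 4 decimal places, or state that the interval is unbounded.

Set f=λy, z=hλ:
  y_{n+1} = y_n + z·[2/3·y_n + 1/3·y_{n+1}] ⇒ (1 − 1/3z)y_{n+1} = (1 + 2/3z)y_n
  ⇒ R(z) = (1 + 2/3z)/(1 − 1/3z).

Boundary: |R(x)|=1, x<0.
x=-0.48: |R|=0.5862
R=−1: 1+2/3x = −1+1/3x ⇒ -1/3x=2 ⇒ x=2/(-1/3)=-6.0000
Confirm numerically:
  x=-3.736: |R|=0.66390 <1
  x=-3.270: |R|=0.56459 <1
  x=-2.921: |R|=0.47999 <1
  x=-6.463: |R|=1.04893 >1
  x=-6.131: |R|=1.01435 >1
  x=-6.126: |R|=1.01381 >1
Interval (-6.0000, 0).

z∈(-6.0000,0).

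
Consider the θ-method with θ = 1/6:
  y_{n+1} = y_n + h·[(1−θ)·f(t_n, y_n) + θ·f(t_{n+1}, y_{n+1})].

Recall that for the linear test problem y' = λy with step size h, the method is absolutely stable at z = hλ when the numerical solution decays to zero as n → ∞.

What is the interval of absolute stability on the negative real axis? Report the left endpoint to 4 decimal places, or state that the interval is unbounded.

z∈(-3.0000,0).

Set f=λy, z=hλ:
  y_{n+1} = y_n + z·[5/6·y_n + 1/6·y_{n+1}] ⇒ (1 − 1/6z)y_{n+1} = (1 + 5/6z)y_n
  Hence R(z) = (1 + 5/6z)/(1 − 1/6z).

Need |R(x)|<1, x<0.
x=-0.91: |R|=0.2098
R=−1: 1+5/6x = −1+1/6x ⇒ -2/3x=2 ⇒ x=2/(-2/3)=-3.0000
Confirm numerically:
  x=-2.835: |R|=0.92530 <1
  x=-2.267: |R|=0.64534 <1
  x=-1.552: |R|=0.23305 <1
  x=-1.226: |R|=0.01799 <1
  x=-3.535: |R|=1.22444 >1
  x=-3.519: |R|=1.21809 >1
Interval (-3.0000, 0).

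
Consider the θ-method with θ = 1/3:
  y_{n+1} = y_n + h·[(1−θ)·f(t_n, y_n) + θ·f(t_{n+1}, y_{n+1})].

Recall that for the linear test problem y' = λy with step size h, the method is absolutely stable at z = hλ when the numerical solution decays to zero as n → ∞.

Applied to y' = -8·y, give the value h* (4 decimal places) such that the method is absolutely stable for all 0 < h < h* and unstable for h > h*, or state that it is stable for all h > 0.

(-6.0000,0); λ=-8 ⇒ h* = (6)/8 = 0.7500.

On y'=λy, z=hλ:
  y_{n+1} = y_n + z·[2/3·y_n + 1/3·y_{n+1}] ⇒ (1 − 1/3z)y_{n+1} = (1 + 2/3z)y_n
  R(z) = (1 + 2/3z)/(1 − 1/3z).

Solve |R(x)|<1 on ℝ⁻.
x=-1.73: |R|=0.0973
R=−1: 1+2/3x = −1+1/3x ⇒ -1/3x=2 ⇒ x=2/(-1/3)=-6.0000
Confirm numerically:
  x=-5.780: |R|=0.97494 <1
  x=-5.594: |R|=0.95276 <1
  x=-4.532: |R|=0.80510 <1
  x=-3.560: |R|=0.62805 <1
  x=-6.407: |R|=1.04327 >1
  x=-6.286: |R|=1.03080 >1
  x=-6.189: |R|=1.02057 >1
Stable set (-6.0000, 0).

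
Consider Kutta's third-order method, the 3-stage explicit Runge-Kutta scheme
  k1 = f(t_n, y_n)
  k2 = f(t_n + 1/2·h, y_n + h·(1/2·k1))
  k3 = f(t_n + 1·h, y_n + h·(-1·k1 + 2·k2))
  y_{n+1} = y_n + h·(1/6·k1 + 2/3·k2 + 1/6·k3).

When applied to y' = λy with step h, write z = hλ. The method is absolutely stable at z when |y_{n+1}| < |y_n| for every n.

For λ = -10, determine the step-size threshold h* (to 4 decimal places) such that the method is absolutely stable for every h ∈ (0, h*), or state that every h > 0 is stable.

Test eqn y'=λy, z=hλ:
  order 3, 3-stage ⇒ R(z)=1+z+z^2/2+z^3/6
  (e.g. R(-1.53)=0.04352, |R|=0.04352)

Find x<0 with |R(x)|<1.
x=-1.53: |R|=0.0435
|R(-2.05)|=0.3846 |R(-1.05)|=0.3083 |R(-0.77)|=0.4504
Bisect:
  x_lo=-3.2566 |R|=2.7102  x_hi=-0.2909 |R|=0.7473
  mid=-1.77373 |R|=0.13073 →hi
  mid=-2.51517 |R|=1.00399 →lo
  mid=-2.14445 |R|=0.48872 →hi
  mid=-2.32981 |R|=0.72351 →hi
  mid=-2.42249 |R|=0.85764 →hi
  mid=-2.46883 |R|=0.92924 →hi
  mid=-2.49200 |R|=0.96621 →hi
  mid=-2.50358 |R|=0.98500 →hi
  mid=-2.50938 |R|=0.99447 →hi
  mid=-2.51227 |R|=0.99922 →hi
  ...
  [-2.51282,-2.51263] ⇒ x*=-2.5127
Stable set (-2.5127, 0).

(-2.5127,0); λ=-10 ⇒ h* = 0.2513.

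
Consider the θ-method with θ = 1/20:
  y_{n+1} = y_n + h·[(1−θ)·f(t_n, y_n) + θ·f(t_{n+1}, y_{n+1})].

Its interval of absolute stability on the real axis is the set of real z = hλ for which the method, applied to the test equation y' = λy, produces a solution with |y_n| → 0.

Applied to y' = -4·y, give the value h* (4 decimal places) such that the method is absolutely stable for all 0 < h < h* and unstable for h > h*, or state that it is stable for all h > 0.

(-2.2222,0); λ=-4 ⇒ h* = (20/9)/4 = 0.5556.

With y'=λy (z=hλ):
  y_{n+1} = y_n + z·[19/20·y_n + 1/20·y_{n+1}] ⇒ (1 − 1/20z)y_{n+1} = (1 + 19/20z)y_n
  R(z) = (1 + 19/20z)/(1 − 1/20z).

Solve |R(x)|<1 on ℝ⁻.
x=-0.63: |R|=0.3892
R=−1: 1+19/20x = −1+1/20x ⇒ -9/10x=2 ⇒ x=2/(-9/10)=-2.2222
Confirm numerically:
  x=-2.012: |R|=0.82809 <1
  x=-1.994: |R|=0.81322 <1
  x=-1.788: |R|=0.64127 <1
  x=-1.505: |R|=0.39967 <1
  x=-2.797: |R|=1.45383 >1
  x=-2.765: |R|=1.42917 >1
  x=-2.481: |R|=1.20720 >1
Stable set (-2.2222, 0).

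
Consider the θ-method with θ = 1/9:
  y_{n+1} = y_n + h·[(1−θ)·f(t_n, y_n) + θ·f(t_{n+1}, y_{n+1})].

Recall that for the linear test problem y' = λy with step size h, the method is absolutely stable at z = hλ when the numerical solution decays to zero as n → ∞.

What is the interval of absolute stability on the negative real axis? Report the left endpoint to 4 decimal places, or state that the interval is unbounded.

z∈(-2.5714,0).

With y'=λy (z=hλ):
  y_{n+1} = y_n + z·[8/9·y_n + 1/9·y_{n+1}] ⇒ (1 − 1/9z)y_{n+1} = (1 + 8/9z)y_n
  ⇒ R(z) = (1 + 8/9z)/(1 − 1/9z).

Solve |R(x)|<1 on ℝ⁻.
x=-0.51: |R|=0.5174
R=−1: 1+8/9x = −1+1/9x ⇒ -7/9x=2 ⇒ x=2/(-7/9)=-2.5714
Confirm numerically:
  x=-2.348: |R|=0.86218 <1
  x=-2.230: |R|=0.78718 <1
  x=-1.517: |R|=0.29818 <1
  x=-2.946: |R|=1.21949 >1
  x=-2.838: |R|=1.15763 >1
  x=-2.696: |R|=1.07456 >1
So |R|<1 on (-2.5714, 0).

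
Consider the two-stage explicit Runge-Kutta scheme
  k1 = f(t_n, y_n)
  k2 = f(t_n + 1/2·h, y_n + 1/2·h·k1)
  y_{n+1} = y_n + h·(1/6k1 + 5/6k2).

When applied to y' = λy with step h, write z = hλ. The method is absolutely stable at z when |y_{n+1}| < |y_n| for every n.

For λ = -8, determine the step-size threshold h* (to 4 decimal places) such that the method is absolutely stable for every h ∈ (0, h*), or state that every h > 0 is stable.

(-2.4000,0); λ=-8 ⇒ h* = (12/5)/8 = 0.3000.

Set f=λy, z=hλ:
  k1=λy_n ⇒ h·k1=z·y_n;  k2=λ(1+1/2z)y_n ⇒ h·k2=z(1+1/2z)y_n
  y_{n+1}/y_n = 1 + 1/6z + 5/6z(1+1/2z) = 1 + z + 5/12z²
  R(z) = 1 + z + 5/12z².

Find x<0 with |R(x)|<1.
x=-0.9: |R|=0.4375
R=1: x+5/12x²=0 ⇒ x=−12/5=-2.4000; min R=1−1/(4·5/12)=0.4000>−1
Confirm numerically:
  x=-2.126: |R|=0.75728 <1
  x=-2.012: |R|=0.67473 <1
  x=-1.202: |R|=0.40000 <1
  x=-1.072: |R|=0.40683 <1
  x=-2.662: |R|=1.29060 >1
  x=-2.547: |R|=1.15600 >1
Stable set (-2.4000, 0).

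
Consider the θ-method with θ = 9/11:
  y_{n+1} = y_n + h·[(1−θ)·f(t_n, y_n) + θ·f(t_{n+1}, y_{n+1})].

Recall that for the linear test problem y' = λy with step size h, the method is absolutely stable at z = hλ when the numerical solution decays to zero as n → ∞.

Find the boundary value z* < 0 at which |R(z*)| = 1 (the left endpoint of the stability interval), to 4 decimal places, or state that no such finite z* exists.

Test eqn y'=λy, z=hλ:
  y_{n+1} = y_n + z·[2/11·y_n + 9/11·y_{n+1}] ⇒ (1 − 9/11z)y_{n+1} = (1 + 2/11z)y_n
  ⇒ R(z) = (1 + 2/11z)/(1 − 9/11z).

Solve |R(x)|<1 on ℝ⁻.
x=-1.3: |R|=0.3700
x=-2: |R|=0.2414
x=-10: |R|=0.0891
x=-100: |R|=0.2075
θ=9/11≥1/2 ⇒ |1+2/11x|<|1−9/11x| ∀x<0 ⇒ stable on all of ℝ⁻.

unbounded; (−∞, 0).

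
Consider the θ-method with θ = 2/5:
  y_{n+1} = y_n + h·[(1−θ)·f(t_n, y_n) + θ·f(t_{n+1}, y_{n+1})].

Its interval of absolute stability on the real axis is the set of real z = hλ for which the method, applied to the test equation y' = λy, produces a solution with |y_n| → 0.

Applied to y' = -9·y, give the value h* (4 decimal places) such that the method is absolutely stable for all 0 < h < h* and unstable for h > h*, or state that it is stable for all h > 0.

(-10.0000,0); λ=-9 ⇒ h* = (10)/9 = 1.1111.

On y'=λy, z=hλ:
  y_{n+1} = y_n + z·[3/5·y_n + 2/5·y_{n+1}] ⇒ (1 − 2/5z)y_{n+1} = (1 + 3/5z)y_n
  R(z) = (1 + 3/5z)/(1 − 2/5z).

Find x<0 with |R(x)|<1.
x=-1.02: |R|=0.2756
R=−1: 1+3/5x = −1+2/5x ⇒ -1/5x=2 ⇒ x=2/(-1/5)=-10.0000
Confirm numerically:
  x=-8.747: |R|=0.94430 <1
  x=-8.256: |R|=0.91893 <1
  x=-6.998: |R|=0.84197 <1
  x=-10.537: |R|=1.02060 >1
  x=-10.501: |R|=1.01927 >1
  x=-10.376: |R|=1.01460 >1
Stable set (-10.0000, 0).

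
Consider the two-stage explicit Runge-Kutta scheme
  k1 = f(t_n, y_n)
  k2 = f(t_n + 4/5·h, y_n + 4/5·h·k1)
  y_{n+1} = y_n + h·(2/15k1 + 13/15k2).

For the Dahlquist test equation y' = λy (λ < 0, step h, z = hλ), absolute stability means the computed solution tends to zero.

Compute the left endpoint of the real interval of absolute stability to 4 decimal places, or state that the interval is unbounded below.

Set f=λy, z=hλ:
  k1=λy_n ⇒ h·k1=z·y_n;  k2=λ(1+4/5z)y_n ⇒ h·k2=z(1+4/5z)y_n
  y_{n+1}/y_n = 1 + 2/15z + 13/15z(1+4/5z) = 1 + z + 52/75z²
  R(z) = 1 + z + 52/75z².

Find x<0 with |R(x)|<1.
x=-1.51: |R|=1.0709
R=1: x+52/75x²=0 ⇒ x=−75/52=-1.4423; min R=1−1/(4·52/75)=0.6394>−1
Confirm numerically:
  x=-1.237: |R|=0.82392 <1
  x=-1.121: |R|=0.75027 <1
  x=-0.644: |R|=0.64355 <1
  x=-1.888: |R|=1.58342 >1
  x=-1.500: |R|=1.06000 >1
So |R|<1 on (-1.4423, 0).

left endpoint -1.4423.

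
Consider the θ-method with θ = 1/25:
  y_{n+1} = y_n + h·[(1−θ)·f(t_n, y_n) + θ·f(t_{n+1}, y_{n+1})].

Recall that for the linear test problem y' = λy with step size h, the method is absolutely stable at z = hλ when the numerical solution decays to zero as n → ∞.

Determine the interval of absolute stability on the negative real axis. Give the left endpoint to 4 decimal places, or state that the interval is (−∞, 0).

On y'=λy, z=hλ:
  y_{n+1} = y_n + z·[24/25·y_n + 1/25·y_{n+1}] ⇒ (1 − 1/25z)y_{n+1} = (1 + 24/25z)y_n
  ⇒ R(z) = (1 + 24/25z)/(1 − 1/25z).

Solve |R(x)|<1 on ℝ⁻.
x=-1.46: |R|=0.3794
R=−1: 1+24/25x = −1+1/25x ⇒ -23/25x=2 ⇒ x=2/(-23/25)=-2.1739
Confirm numerically:
  x=-2.036: |R|=0.88267 <1
  x=-1.457: |R|=0.37676 <1
  x=-0.973: |R|=0.06345 <1
  x=-0.970: |R|=0.06623 <1
  x=-2.549: |R|=1.31315 >1
  x=-2.495: |R|=1.26859 >1
  x=-2.241: |R|=1.05664 >1
Interval (-2.1739, 0).

z∈(-2.1739,0).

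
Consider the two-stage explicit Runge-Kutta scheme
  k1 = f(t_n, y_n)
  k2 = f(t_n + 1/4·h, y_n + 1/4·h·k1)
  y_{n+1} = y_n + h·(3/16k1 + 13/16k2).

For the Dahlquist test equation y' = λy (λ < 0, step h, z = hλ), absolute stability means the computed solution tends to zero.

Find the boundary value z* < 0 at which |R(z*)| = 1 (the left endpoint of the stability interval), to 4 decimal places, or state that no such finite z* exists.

left endpoint -4.9231.

Test eqn y'=λy, z=hλ:
  k1=λy_n ⇒ h·k1=z·y_n;  k2=λ(1+1/4z)y_n ⇒ h·k2=z(1+1/4z)y_n
  y_{n+1}/y_n = 1 + 3/16z + 13/16z(1+1/4z) = 1 + z + 13/64z²
  ⇒ R(z) = 1 + z + 13/64z².

Solve |R(x)|<1 on ℝ⁻.
x=-1.5: |R|=0.0430
R=1: x+13/64x²=0 ⇒ x=−64/13=-4.9231; min R=1−1/(4·13/64)=-0.2308>−1
Confirm numerically:
  x=-4.104: |R|=0.31720 <1
  x=-3.340: |R|=0.07402 <1
  x=-3.162: |R|=0.13111 <1
  x=-2.507: |R|=0.23035 <1
  x=-5.011: |R|=1.08949 >1
  x=-4.956: |R|=1.03314 >1
So |R|<1 on (-4.9231, 0).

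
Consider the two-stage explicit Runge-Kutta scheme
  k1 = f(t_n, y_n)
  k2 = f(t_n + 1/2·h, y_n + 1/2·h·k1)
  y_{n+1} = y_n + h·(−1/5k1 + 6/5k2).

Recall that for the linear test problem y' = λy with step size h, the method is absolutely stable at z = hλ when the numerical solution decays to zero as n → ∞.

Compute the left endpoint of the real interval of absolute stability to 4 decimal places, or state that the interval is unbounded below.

Test eqn y'=λy, z=hλ:
  k1=λy_n ⇒ h·k1=z·y_n;  k2=λ(1+1/2z)y_n ⇒ h·k2=z(1+1/2z)y_n
  y_{n+1}/y_n = 1 − 1/5z + 6/5z(1+1/2z) = 1 + z + 3/5z²
  Hence R(z) = 1 + z + 3/5z².

Boundary: |R(x)|=1, x<0.
x=-0.45: |R|=0.6715
R=1: x+3/5x²=0 ⇒ x=−5/3=-1.6667; min R=1−1/(4·3/5)=0.5833>−1
Confirm numerically:
  x=-1.280: |R|=0.70304 <1
  x=-1.034: |R|=0.60749 <1
  x=-0.993: |R|=0.59863 <1
  x=-2.148: |R|=1.62034 >1
  x=-2.049: |R|=1.47004 >1
So |R|<1 on (-1.6667, 0).

left endpoint -1.6667.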